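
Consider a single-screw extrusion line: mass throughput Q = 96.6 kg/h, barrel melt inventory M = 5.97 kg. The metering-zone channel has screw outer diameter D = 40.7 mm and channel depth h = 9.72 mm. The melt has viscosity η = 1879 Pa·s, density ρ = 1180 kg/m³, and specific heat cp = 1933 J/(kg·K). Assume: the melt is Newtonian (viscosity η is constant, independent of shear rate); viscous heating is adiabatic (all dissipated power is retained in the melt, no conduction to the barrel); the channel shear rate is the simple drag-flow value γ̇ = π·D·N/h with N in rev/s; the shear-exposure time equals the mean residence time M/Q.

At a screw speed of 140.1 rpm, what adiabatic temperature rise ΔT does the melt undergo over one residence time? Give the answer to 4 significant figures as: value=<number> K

value=172.9 K

Q_s = Q / 3600 = 96.6 / 3600 = 0.0268333 kg/s
t_res = M / Q_s = 5.97 ÷ 0.0268333 = 222.484 s
Convert to SI: D = 0.0407 m, h = 0.00972 m, N = 140.1/60 = 2.335 rev/s
Shear rate: γ̇ = πDN/h = π·0.0407·2.335/0.00972 = 30.716 s⁻¹
Adiabatic rise: ΔT = η γ̇² t_res / (ρ cp) = 1879·(30.716)²·222.484 / (1180·1933) = 172.919 K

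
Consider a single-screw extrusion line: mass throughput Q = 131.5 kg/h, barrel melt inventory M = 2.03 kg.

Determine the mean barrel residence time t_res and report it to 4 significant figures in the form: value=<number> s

Convert throughput: Q = 131.5 kg/h = 131.5/3600 = 0.0365278 kg/s
t_res = M / Q_s = 2.03 / 0.0365278 = 55.5741 s

value=55.57 s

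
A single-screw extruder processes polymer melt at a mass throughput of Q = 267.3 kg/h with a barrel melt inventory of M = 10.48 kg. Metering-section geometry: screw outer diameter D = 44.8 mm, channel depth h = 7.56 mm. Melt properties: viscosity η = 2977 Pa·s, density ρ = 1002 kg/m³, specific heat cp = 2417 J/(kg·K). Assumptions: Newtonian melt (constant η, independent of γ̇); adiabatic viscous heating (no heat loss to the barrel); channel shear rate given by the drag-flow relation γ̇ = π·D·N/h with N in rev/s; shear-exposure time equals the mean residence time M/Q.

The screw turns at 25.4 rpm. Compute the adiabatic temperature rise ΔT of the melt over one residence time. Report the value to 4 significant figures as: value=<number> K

value=10.78 K

Convert throughput: Q = 267.3 kg/h = 267.3/3600 = 0.07425 kg/s
Mean residence time: t_res = M/Q_s = 10.48 kg / 0.07425 kg/s = 141.145 s
D = 44.8 mm = 0.0448 m;  h = 7.56 mm = 0.00756 m;  N = 25.4 rpm / 60 = 0.423333 rev/s
Shear rate: γ̇ = πDN/h = π·0.0448·0.423333/0.00756 = 7.88113 s⁻¹
ΔT = η·γ̇²·t_res / (ρ·cp) = 2977 · (7.88113)² · 141.145 / (1002 · 2417) = 10.7765 K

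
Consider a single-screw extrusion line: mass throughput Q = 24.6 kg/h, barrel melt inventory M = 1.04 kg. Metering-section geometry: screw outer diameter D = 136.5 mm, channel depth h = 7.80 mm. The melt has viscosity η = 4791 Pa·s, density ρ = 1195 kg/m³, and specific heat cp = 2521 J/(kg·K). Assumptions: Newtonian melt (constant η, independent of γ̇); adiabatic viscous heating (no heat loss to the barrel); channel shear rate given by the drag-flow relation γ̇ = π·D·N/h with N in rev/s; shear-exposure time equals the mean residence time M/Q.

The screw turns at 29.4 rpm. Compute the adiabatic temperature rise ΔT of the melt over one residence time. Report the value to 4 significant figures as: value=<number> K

Throughput in SI: Q_s = 24.6 kg/h ÷ 3600 s/h = 0.00683333 kg/s
Mean residence time: t_res = M/Q_s = 1.04 kg / 0.00683333 kg/s = 152.195 s
Convert to SI: D = 0.1365 m, h = 0.0078 m, N = 29.4/60 = 0.49 rev/s
γ̇ = π·D·N / h = π · 0.1365 · 0.49 / 0.0078 = 26.9392 s⁻¹
ΔT = η·γ̇²·t_res / (ρ·cp) = 4791 · (26.9392)² · 152.195 / (1195 · 2521) = 175.652 K

value=175.7 K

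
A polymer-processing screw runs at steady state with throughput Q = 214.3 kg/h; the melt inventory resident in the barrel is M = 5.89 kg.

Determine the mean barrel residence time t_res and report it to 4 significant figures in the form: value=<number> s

value=98.95 s

Convert throughput: Q = 214.3 kg/h = 214.3/3600 = 0.0595278 kg/s
Mean residence time: t_res = M/Q_s = 5.89 kg / 0.0595278 kg/s = 98.9454 s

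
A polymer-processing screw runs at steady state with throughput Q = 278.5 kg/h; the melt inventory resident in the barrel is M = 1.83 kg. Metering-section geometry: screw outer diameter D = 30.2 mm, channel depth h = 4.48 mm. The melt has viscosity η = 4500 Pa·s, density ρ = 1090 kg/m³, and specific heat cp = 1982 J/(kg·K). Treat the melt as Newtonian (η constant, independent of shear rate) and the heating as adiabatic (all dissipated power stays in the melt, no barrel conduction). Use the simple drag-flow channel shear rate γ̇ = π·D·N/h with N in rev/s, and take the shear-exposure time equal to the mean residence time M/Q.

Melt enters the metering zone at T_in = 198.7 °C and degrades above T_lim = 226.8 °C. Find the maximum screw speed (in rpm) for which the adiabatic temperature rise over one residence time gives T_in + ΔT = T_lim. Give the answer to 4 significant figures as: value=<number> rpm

Throughput in SI: Q_s = 278.5 kg/h ÷ 3600 s/h = 0.0773611 kg/s
Mean residence time: t_res = M/Q_s = 1.83 kg / 0.0773611 kg/s = 23.6553 s
Geometry in SI: D = 30.2 mm → 0.0302 m, h = 4.48 mm → 0.00448 m
ΔT_a = T_lim − T_in = 226.8 °C − 198.7 °C = 28.1 K
γ̇_max² = ΔT_a·ρ·cp / (η·t_res) = [28.1 × 1090 × 1982] / [4500 × 23.6553] = 570.29 s⁻²
γ̇_max = sqrt(570.29) = 23.8807 s⁻¹
N_max = γ̇_max·h / (π·D) = 23.8807 · 0.00448 / (π · 0.0302) = 1.12764 rev/s = 67.6582 rpm

value=67.66 rpm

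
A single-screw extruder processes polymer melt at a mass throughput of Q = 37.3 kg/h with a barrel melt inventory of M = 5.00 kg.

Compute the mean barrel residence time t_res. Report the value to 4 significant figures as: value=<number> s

Throughput in SI: Q_s = 37.3 kg/h ÷ 3600 s/h = 0.0103611 kg/s
t_res = M / Q_s = 5.00 / 0.0103611 = 482.574 s

value=482.6 s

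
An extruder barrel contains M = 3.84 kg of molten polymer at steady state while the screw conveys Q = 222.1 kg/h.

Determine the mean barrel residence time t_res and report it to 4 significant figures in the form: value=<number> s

value=62.24 s

Throughput in SI: Q_s = 222.1 kg/h ÷ 3600 s/h = 0.0616944 kg/s
Mean residence time: t_res = M/Q_s = 3.84 kg / 0.0616944 kg/s = 62.2422 s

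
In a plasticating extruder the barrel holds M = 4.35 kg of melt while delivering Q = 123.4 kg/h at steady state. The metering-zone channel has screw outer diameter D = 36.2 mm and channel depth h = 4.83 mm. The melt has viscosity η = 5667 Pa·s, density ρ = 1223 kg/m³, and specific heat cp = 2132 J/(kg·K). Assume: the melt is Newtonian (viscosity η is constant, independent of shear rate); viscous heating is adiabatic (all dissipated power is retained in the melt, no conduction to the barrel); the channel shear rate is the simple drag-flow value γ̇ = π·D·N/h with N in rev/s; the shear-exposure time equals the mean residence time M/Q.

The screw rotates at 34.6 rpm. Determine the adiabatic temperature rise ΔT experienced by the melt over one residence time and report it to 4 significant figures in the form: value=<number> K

value=50.85 K

Q_s = Q / 3600 = 123.4 / 3600 = 0.0342778 kg/s
t_res = M / Q_s = 4.35 / 0.0342778 = 126.904 s
Convert to SI: D = 0.0362 m, h = 0.00483 m, N = 34.6/60 = 0.576667 rev/s
γ̇ = π D N / h = (π)(0.0362)(0.576667) / 0.00483 = 13.578 s⁻¹
ΔT = η·γ̇²·t_res/(ρ·cp) = [5667 × 13.578² × 126.904] / [1223 × 2132] = 50.8497 K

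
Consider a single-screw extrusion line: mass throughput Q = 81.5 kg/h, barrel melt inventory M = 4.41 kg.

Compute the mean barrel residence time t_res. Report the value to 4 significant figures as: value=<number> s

Convert throughput: Q = 81.5 kg/h = 81.5/3600 = 0.0226389 kg/s
t_res = M / Q_s = 4.41 ÷ 0.0226389 = 194.798 s

value=194.8 s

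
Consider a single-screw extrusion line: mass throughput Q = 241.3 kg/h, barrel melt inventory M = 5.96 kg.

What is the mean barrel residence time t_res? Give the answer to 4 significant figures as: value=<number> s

value=88.92 s

Q_s = Q / 3600 = 241.3 / 3600 = 0.0670278 kg/s
t_res = M / Q_s = 5.96 / 0.0670278 = 88.9184 s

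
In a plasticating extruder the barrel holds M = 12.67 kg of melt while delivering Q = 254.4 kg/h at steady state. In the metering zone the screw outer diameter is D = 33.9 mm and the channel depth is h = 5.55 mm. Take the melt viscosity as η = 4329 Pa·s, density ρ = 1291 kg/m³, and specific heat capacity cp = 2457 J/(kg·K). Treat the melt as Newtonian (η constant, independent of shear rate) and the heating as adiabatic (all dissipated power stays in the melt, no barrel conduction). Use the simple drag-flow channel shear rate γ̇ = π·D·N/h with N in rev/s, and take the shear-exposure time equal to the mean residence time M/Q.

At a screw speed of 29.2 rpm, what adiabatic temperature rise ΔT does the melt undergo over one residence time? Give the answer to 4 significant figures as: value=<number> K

Q_s = Q / 3600 = 254.4 / 3600 = 0.0706667 kg/s
t_res = M / Q_s = 12.67 / 0.0706667 = 179.292 s
Geometry in metres: D = 33.9 mm → 0.0339 m, h = 5.55 mm → 0.00555 m; screw speed N = 29.2 rpm = 0.486667 rev/s
γ̇ = π·D·N / h = π · 0.0339 · 0.486667 / 0.00555 = 9.33874 s⁻¹
ΔT = η·γ̇²·t_res / (ρ·cp) = 4329 · (9.33874)² · 179.292 / (1291 · 2457) = 21.34 K

value=21.34 K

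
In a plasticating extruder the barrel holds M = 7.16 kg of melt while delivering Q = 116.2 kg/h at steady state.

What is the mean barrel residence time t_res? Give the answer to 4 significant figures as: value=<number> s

Convert throughput: Q = 116.2 kg/h = 116.2/3600 = 0.0322778 kg/s
Mean residence time: t_res = M/Q_s = 7.16 kg / 0.0322778 kg/s = 221.824 s

value=221.8 s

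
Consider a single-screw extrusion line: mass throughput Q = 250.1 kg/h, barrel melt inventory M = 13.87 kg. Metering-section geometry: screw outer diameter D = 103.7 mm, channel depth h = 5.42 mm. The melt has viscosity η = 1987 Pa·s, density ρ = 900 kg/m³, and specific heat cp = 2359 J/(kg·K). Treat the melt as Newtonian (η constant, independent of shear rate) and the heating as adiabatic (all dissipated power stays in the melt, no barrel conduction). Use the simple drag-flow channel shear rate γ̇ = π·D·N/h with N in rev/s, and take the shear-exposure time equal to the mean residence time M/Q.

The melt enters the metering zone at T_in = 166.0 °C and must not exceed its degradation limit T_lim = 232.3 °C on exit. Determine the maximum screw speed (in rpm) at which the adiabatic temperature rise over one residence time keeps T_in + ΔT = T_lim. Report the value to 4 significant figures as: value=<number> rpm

Convert throughput: Q = 250.1 kg/h = 250.1/3600 = 0.0694722 kg/s
t_res = M / Q_s = 13.87 / 0.0694722 = 199.648 s
D = 103.7 mm = 0.1037 m;  h = 5.42 mm = 0.00542 m
ΔT_a = T_lim − T_in = 232.3 °C − 166.0 °C = 66.3 K
γ̇_max² = ΔT_a·ρ·cp / (η·t_res) = [66.3 × 900 × 2359] / [1987 × 199.648] = 354.83 s⁻²
Take the square root: γ̇_max = √(354.83) = 18.8369 s⁻¹
Solve γ̇ = πDN/h for N: N_max = γ̇_max·h/(π·D) = 18.8369 × 0.00542 / (π × 0.1037) = 0.313387 rev/s = 18.8032 rpm

value=18.80 rpm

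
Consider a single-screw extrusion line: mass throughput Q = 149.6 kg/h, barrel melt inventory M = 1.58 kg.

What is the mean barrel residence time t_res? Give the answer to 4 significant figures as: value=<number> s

Q_s = Q / 3600 = 149.6 / 3600 = 0.0415556 kg/s
t_res = M / Q_s = 1.58 / 0.0415556 = 38.0214 s

value=38.02 s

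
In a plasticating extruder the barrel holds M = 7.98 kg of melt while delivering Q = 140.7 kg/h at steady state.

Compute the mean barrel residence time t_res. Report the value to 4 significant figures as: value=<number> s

Throughput in SI: Q_s = 140.7 kg/h ÷ 3600 s/h = 0.0390833 kg/s
t_res = M / Q_s = 7.98 ÷ 0.0390833 = 204.179 s

value=204.2 s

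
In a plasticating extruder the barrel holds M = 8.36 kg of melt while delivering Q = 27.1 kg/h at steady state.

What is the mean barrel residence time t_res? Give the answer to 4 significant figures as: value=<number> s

value=1111. s

Convert throughput: Q = 27.1 kg/h = 27.1/3600 = 0.00752778 kg/s
t_res = M / Q_s = 8.36 ÷ 0.00752778 = 1110.55 s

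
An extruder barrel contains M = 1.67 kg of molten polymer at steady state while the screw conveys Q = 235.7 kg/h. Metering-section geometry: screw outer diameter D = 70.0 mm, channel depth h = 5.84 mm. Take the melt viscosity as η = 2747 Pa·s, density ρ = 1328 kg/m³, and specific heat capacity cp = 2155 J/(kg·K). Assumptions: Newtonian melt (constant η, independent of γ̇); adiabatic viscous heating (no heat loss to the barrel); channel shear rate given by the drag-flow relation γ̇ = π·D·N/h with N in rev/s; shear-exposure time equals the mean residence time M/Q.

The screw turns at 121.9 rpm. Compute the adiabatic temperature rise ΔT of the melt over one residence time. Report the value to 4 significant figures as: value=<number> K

Throughput in SI: Q_s = 235.7 kg/h ÷ 3600 s/h = 0.0654722 kg/s
Mean residence time: t_res = M/Q_s = 1.67 kg / 0.0654722 kg/s = 25.507 s
D = 70.0 mm = 0.07 m;  h = 5.84 mm = 0.00584 m;  N = 121.9 rpm / 60 = 2.03167 rev/s
γ̇ = π D N / h = (π)(0.07)(2.03167) / 0.00584 = 76.5046 s⁻¹
Adiabatic rise: ΔT = η γ̇² t_res / (ρ cp) = 2747·(76.5046)²·25.507 / (1328·2155) = 143.301 K

value=143.3 K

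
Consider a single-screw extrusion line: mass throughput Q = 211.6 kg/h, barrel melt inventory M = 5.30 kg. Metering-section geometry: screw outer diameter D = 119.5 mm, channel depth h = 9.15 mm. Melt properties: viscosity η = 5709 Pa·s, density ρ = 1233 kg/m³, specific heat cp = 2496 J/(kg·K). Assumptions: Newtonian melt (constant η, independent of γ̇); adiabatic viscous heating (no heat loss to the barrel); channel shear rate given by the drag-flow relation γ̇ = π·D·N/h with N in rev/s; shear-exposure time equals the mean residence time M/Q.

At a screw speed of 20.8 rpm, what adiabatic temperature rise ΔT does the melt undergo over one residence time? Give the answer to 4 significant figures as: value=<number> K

value=33.84 K

Throughput in SI: Q_s = 211.6 kg/h ÷ 3600 s/h = 0.0587778 kg/s
t_res = M / Q_s = 5.30 / 0.0587778 = 90.1701 s
Geometry in metres: D = 119.5 mm → 0.1195 m, h = 9.15 mm → 0.00915 m; screw speed N = 20.8 rpm = 0.346667 rev/s
γ̇ = π·D·N / h = π · 0.1195 · 0.346667 / 0.00915 = 14.2236 s⁻¹
ΔT = η·γ̇²·t_res / (ρ·cp) = 5709 · (14.2236)² · 90.1701 / (1233 · 2496) = 33.8402 K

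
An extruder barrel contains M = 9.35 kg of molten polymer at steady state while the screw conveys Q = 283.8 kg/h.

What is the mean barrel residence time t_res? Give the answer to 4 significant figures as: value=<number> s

value=118.6 s

Q_s = Q / 3600 = 283.8 / 3600 = 0.0788333 kg/s
Mean residence time: t_res = M/Q_s = 9.35 kg / 0.0788333 kg/s = 118.605 s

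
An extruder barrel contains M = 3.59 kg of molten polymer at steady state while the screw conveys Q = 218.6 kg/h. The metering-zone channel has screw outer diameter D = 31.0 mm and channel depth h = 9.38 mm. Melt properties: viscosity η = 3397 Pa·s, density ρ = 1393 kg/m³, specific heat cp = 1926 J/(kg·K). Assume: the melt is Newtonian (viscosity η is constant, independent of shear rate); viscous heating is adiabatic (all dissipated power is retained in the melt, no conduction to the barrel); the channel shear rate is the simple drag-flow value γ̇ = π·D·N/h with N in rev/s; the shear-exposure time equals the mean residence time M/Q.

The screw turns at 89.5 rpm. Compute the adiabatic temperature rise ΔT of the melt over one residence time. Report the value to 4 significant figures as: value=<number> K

value=17.96 K

Convert throughput: Q = 218.6 kg/h = 218.6/3600 = 0.0607222 kg/s
t_res = M / Q_s = 3.59 / 0.0607222 = 59.1217 s
Convert to SI: D = 0.031 m, h = 0.00938 m, N = 89.5/60 = 1.49167 rev/s
γ̇ = π D N / h = (π)(0.031)(1.49167) / 0.00938 = 15.4875 s⁻¹
ΔT = η·γ̇²·t_res/(ρ·cp) = [3397 × 15.4875² × 59.1217] / [1393 × 1926] = 17.9554 K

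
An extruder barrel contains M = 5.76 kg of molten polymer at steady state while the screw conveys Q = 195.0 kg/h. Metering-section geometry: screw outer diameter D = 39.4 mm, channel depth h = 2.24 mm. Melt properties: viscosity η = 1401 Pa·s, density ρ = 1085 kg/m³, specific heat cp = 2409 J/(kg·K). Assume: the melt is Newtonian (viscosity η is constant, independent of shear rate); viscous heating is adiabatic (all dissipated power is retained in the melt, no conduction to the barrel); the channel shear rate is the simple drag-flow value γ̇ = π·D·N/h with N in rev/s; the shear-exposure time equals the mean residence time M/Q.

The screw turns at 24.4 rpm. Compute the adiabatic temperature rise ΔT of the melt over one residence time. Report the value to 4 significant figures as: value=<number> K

value=28.78 K

Throughput in SI: Q_s = 195.0 kg/h ÷ 3600 s/h = 0.0541667 kg/s
t_res = M / Q_s = 5.76 / 0.0541667 = 106.338 s
D = 39.4 mm = 0.0394 m;  h = 2.24 mm = 0.00224 m;  N = 24.4 rpm / 60 = 0.406667 rev/s
γ̇ = π D N / h = (π)(0.0394)(0.406667) / 0.00224 = 22.4717 s⁻¹
ΔT = η·γ̇²·t_res/(ρ·cp) = [1401 × 22.4717² × 106.338] / [1085 × 2409] = 28.7829 K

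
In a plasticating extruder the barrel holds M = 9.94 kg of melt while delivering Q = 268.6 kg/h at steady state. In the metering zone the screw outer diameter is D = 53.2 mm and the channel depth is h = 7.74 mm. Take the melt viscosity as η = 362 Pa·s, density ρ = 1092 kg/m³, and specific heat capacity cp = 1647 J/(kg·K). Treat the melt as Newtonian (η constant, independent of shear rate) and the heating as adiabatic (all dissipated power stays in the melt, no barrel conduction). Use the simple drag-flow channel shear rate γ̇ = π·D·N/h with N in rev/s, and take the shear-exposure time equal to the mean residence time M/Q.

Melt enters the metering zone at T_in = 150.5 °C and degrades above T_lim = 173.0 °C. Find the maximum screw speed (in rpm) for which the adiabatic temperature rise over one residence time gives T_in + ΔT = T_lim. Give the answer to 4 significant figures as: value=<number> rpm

Convert throughput: Q = 268.6 kg/h = 268.6/3600 = 0.0746111 kg/s
t_res = M / Q_s = 9.94 ÷ 0.0746111 = 133.224 s
Convert to metres: D = 0.0532 m, h = 0.00774 m
ΔT_a = T_lim − T_in = 173.0 − 150.5 = 22.5 K
γ̇_max² = ΔT_a·ρ·cp/(η·t_res) = 22.5·1092·1647/(362·133.224) = 839.088 s⁻²
γ̇_max = sqrt(839.088) = 28.967 s⁻¹
Solve γ̇ = πDN/h for N: N_max = γ̇_max·h/(π·D) = 28.967 × 0.00774 / (π × 0.0532) = 1.34148 rev/s = 80.4886 rpm

value=80.49 rpm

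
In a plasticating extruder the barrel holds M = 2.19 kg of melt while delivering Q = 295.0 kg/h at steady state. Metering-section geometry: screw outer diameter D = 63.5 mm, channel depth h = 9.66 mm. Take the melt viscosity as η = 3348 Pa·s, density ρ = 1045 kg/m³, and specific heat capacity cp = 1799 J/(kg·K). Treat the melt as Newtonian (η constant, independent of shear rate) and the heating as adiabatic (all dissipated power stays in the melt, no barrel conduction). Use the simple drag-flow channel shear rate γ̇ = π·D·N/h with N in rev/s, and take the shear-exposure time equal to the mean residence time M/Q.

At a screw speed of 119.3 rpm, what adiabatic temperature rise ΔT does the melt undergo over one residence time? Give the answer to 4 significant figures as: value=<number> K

Convert throughput: Q = 295.0 kg/h = 295.0/3600 = 0.0819444 kg/s
t_res = M / Q_s = 2.19 ÷ 0.0819444 = 26.7254 s
Geometry in metres: D = 63.5 mm → 0.0635 m, h = 9.66 mm → 0.00966 m; screw speed N = 119.3 rpm = 1.98833 rev/s
γ̇ = π D N / h = (π)(0.0635)(1.98833) / 0.00966 = 41.0616 s⁻¹
Adiabatic rise: ΔT = η γ̇² t_res / (ρ cp) = 3348·(41.0616)²·26.7254 / (1045·1799) = 80.2479 K

value=80.25 K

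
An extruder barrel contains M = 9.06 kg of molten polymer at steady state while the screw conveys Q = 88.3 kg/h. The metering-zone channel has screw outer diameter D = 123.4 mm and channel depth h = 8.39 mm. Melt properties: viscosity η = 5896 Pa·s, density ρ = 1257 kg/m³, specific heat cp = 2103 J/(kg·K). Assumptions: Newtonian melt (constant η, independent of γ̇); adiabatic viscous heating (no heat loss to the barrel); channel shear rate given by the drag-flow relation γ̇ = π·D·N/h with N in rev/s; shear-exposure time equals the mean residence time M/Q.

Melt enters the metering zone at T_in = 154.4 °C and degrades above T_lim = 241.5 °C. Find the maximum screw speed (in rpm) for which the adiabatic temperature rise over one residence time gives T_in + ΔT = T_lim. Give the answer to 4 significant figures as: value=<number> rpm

Throughput in SI: Q_s = 88.3 kg/h ÷ 3600 s/h = 0.0245278 kg/s
Mean residence time: t_res = M/Q_s = 9.06 kg / 0.0245278 kg/s = 369.377 s
D = 123.4 mm = 0.1234 m;  h = 8.39 mm = 0.00839 m
ΔT_a = T_lim − T_in = 241.5 − 154.4 = 87.1 K
γ̇_max² = ΔT_a·ρ·cp / (η·t_res) = [87.1 × 1257 × 2103] / [5896 × 369.377] = 105.722 s⁻²
Take the square root: γ̇_max = √(105.722) = 10.2821 s⁻¹
Solve γ̇ = πDN/h for N: N_max = γ̇_max·h/(π·D) = 10.2821 × 0.00839 / (π × 0.1234) = 0.222525 rev/s = 13.3515 rpm

value=13.35 rpm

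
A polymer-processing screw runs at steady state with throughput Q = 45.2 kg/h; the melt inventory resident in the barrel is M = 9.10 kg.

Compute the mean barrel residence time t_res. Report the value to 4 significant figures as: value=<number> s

value=724.8 s

Convert throughput: Q = 45.2 kg/h = 45.2/3600 = 0.0125556 kg/s
Mean residence time: t_res = M/Q_s = 9.10 kg / 0.0125556 kg/s = 724.779 s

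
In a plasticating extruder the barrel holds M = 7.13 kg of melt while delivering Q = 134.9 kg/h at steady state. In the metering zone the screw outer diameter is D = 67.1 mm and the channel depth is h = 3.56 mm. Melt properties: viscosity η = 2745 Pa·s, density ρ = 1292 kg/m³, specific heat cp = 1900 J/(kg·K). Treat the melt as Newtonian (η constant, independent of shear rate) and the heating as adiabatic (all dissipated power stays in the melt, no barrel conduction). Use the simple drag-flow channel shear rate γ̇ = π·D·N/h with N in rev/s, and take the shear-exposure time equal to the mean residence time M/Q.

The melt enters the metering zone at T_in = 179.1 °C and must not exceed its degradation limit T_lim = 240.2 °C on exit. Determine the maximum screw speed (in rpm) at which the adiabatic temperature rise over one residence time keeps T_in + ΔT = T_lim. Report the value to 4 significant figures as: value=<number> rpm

value=17.17 rpm

Throughput in SI: Q_s = 134.9 kg/h ÷ 3600 s/h = 0.0374722 kg/s
Mean residence time: t_res = M/Q_s = 7.13 kg / 0.0374722 kg/s = 190.274 s
Geometry in SI: D = 67.1 mm → 0.0671 m, h = 3.56 mm → 0.00356 m
Allowable rise: ΔT_a = T_lim − T_in = 240.2 − 179.1 = 61.1 K
γ̇_max² = ΔT_a·ρ·cp/(η·t_res) = 61.1·1292·1900/(2745·190.274) = 287.167 s⁻²
γ̇_max = √287.167 = 16.946 s⁻¹
N_max = γ̇_max·h / (π·D) = 16.946 · 0.00356 / (π · 0.0671) = 0.286184 rev/s = 17.171 rpm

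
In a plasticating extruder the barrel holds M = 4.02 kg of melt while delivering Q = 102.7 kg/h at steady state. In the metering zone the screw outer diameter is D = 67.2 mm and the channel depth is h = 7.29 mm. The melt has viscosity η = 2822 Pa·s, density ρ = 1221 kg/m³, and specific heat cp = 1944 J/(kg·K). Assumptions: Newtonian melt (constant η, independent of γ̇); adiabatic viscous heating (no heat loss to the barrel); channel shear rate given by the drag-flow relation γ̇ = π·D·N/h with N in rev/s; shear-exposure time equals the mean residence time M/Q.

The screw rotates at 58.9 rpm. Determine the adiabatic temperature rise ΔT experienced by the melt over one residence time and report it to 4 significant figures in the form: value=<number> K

Q_s = Q / 3600 = 102.7 / 3600 = 0.0285278 kg/s
Mean residence time: t_res = M/Q_s = 4.02 kg / 0.0285278 kg/s = 140.915 s
Geometry in metres: D = 67.2 mm → 0.0672 m, h = 7.29 mm → 0.00729 m; screw speed N = 58.9 rpm = 0.981667 rev/s
Shear rate: γ̇ = πDN/h = π·0.0672·0.981667/0.00729 = 28.4286 s⁻¹
Adiabatic rise: ΔT = η γ̇² t_res / (ρ cp) = 2822·(28.4286)²·140.915 / (1221·1944) = 135.399 K

value=135.4 K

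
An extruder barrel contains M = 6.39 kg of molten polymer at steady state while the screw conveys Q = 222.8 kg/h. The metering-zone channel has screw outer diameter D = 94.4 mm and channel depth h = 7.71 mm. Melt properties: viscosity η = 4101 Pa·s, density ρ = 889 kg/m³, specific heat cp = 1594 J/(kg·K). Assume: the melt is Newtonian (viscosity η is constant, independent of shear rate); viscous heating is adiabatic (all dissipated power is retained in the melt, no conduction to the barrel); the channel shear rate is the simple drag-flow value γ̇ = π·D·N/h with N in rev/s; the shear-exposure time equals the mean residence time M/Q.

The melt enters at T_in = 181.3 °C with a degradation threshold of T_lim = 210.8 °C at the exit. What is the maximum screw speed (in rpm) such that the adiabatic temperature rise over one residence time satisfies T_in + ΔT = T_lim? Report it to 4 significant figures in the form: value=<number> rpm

value=15.50 rpm

Q_s = Q / 3600 = 222.8 / 3600 = 0.0618889 kg/s
Mean residence time: t_res = M/Q_s = 6.39 kg / 0.0618889 kg/s = 103.25 s
Convert to metres: D = 0.0944 m, h = 0.00771 m
ΔT_a = T_lim − T_in = 210.8 − 181.3 = 29.5 K
γ̇_max² = ΔT_a·ρ·cp/(η·t_res) = 29.5·889·1594/(4101·103.25) = 98.7266 s⁻²
γ̇_max = sqrt(98.7266) = 9.93613 s⁻¹
N_max = γ̇_max·h / (π·D) = 9.93613 · 0.00771 / (π · 0.0944) = 0.258315 rev/s = 15.4989 rpm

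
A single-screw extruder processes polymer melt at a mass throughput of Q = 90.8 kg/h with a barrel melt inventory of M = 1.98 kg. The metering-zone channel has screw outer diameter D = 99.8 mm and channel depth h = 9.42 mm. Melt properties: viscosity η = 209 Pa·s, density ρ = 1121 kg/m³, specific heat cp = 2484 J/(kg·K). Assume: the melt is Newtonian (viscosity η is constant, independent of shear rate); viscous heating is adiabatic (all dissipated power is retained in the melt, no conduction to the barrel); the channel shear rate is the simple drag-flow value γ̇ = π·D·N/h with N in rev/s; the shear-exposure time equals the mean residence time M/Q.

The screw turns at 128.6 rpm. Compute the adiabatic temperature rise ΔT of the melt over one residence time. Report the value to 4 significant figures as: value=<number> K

Convert throughput: Q = 90.8 kg/h = 90.8/3600 = 0.0252222 kg/s
t_res = M / Q_s = 1.98 / 0.0252222 = 78.5022 s
D = 99.8 mm = 0.0998 m;  h = 9.42 mm = 0.00942 m;  N = 128.6 rpm / 60 = 2.14333 rev/s
Shear rate: γ̇ = πDN/h = π·0.0998·2.14333/0.00942 = 71.3377 s⁻¹
Adiabatic rise: ΔT = η γ̇² t_res / (ρ cp) = 209·(71.3377)²·78.5022 / (1121·2484) = 29.9854 K

value=29.99 K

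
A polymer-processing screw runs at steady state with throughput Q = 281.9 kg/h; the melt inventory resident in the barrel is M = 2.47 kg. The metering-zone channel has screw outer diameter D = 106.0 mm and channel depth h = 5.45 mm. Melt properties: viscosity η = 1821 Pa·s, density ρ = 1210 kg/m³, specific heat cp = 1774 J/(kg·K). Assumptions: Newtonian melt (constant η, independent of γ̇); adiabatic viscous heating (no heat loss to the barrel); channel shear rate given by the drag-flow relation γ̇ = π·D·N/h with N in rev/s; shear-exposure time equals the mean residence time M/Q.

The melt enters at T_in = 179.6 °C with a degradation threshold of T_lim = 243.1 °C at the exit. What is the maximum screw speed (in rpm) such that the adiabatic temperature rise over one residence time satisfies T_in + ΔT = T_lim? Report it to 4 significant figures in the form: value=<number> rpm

Convert throughput: Q = 281.9 kg/h = 281.9/3600 = 0.0783056 kg/s
t_res = M / Q_s = 2.47 / 0.0783056 = 31.5431 s
Geometry in SI: D = 106.0 mm → 0.106 m, h = 5.45 mm → 0.00545 m
ΔT_a = T_lim − T_in = 243.1 °C − 179.6 °C = 63.5 K
γ̇_max² = ΔT_a·ρ·cp/(η·t_res) = 63.5·1210·1774/(1821·31.5431) = 2373 s⁻²
γ̇_max = sqrt(2373) = 48.7135 s⁻¹
Solve γ̇ = πDN/h for N: N_max = γ̇_max·h/(π·D) = 48.7135 × 0.00545 / (π × 0.106) = 0.797242 rev/s = 47.8345 rpm

value=47.83 rpm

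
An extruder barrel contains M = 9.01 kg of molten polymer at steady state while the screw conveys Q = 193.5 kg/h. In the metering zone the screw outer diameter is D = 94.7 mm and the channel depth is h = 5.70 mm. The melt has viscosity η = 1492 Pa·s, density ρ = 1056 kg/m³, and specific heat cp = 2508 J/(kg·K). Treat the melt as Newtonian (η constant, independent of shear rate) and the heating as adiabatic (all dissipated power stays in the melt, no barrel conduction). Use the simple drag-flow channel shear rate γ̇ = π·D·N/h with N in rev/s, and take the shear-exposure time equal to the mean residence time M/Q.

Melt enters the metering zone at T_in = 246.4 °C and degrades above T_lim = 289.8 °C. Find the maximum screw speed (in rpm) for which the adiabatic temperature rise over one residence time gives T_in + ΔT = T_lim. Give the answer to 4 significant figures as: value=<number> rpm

value=24.64 rpm

Q_s = Q / 3600 = 193.5 / 3600 = 0.05375 kg/s
t_res = M / Q_s = 9.01 / 0.05375 = 167.628 s
D = 94.7 mm = 0.0947 m;  h = 5.70 mm = 0.0057 m
ΔT_a = T_lim − T_in = 289.8 − 246.4 = 43.4 K
γ̇_max² = ΔT_a·ρ·cp / (η·t_res) = [43.4 × 1056 × 2508] / [1492 × 167.628] = 459.585 s⁻²
Take the square root: γ̇_max = √(459.585) = 21.4379 s⁻¹
N_max = γ̇_max·h / (π·D) = 21.4379 · 0.0057 / (π · 0.0947) = 0.410732 rev/s = 24.6439 rpm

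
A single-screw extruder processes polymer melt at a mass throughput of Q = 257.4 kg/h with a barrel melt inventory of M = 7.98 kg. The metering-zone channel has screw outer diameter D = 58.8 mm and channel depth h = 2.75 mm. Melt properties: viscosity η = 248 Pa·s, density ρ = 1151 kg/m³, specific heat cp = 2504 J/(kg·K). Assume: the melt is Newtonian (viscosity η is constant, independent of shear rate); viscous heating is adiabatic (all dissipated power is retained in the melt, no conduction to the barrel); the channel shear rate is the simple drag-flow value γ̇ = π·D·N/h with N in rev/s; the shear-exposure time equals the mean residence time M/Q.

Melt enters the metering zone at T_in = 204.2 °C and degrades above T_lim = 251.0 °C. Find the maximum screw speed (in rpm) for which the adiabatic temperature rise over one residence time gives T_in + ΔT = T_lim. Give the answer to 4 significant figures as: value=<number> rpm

value=62.35 rpm

Throughput in SI: Q_s = 257.4 kg/h ÷ 3600 s/h = 0.0715 kg/s
Mean residence time: t_res = M/Q_s = 7.98 kg / 0.0715 kg/s = 111.608 s
Geometry in SI: D = 58.8 mm → 0.0588 m, h = 2.75 mm → 0.00275 m
ΔT_a = T_lim − T_in = 251.0 − 204.2 = 46.8 K
γ̇_max² = ΔT_a·ρ·cp/(η·t_res) = 46.8·1151·2504/(248·111.608) = 4873.12 s⁻²
γ̇_max = √4873.12 = 69.8077 s⁻¹
Solve γ̇ = πDN/h for N: N_max = γ̇_max·h/(π·D) = 69.8077 × 0.00275 / (π × 0.0588) = 1.03922 rev/s = 62.3534 rpm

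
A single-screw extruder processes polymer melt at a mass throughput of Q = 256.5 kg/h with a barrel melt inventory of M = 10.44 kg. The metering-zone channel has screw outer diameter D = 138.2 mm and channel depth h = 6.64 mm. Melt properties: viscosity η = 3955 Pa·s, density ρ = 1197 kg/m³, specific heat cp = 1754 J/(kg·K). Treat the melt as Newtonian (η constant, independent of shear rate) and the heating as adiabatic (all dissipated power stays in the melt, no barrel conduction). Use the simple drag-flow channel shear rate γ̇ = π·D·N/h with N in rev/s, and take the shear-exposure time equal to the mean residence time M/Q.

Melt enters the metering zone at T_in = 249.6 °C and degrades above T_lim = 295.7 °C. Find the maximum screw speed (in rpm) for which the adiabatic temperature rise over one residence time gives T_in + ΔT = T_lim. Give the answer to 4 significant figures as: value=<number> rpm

Q_s = Q / 3600 = 256.5 / 3600 = 0.07125 kg/s
t_res = M / Q_s = 10.44 / 0.07125 = 146.526 s
Geometry in SI: D = 138.2 mm → 0.1382 m, h = 6.64 mm → 0.00664 m
ΔT_a = T_lim − T_in = 295.7 °C − 249.6 °C = 46.1 K
γ̇_max² = ΔT_a·ρ·cp/(η·t_res) = 46.1·1197·1754/(3955·146.526) = 167.018 s⁻²
Take the square root: γ̇_max = √(167.018) = 12.9235 s⁻¹
N_max = γ̇_max·h / (π·D) = 12.9235 · 0.00664 / (π · 0.1382) = 0.197648 rev/s = 11.8589 rpm

value=11.86 rpm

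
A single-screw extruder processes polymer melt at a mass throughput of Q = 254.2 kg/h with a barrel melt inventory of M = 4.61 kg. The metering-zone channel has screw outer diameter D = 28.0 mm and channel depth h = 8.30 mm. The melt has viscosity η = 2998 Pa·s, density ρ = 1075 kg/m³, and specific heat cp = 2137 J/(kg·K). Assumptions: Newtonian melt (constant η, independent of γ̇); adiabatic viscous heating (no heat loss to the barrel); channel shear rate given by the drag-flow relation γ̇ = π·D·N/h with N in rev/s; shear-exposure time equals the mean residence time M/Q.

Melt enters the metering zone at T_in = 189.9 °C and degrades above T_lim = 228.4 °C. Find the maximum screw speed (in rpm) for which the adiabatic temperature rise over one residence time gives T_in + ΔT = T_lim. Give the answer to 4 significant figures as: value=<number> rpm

Convert throughput: Q = 254.2 kg/h = 254.2/3600 = 0.0706111 kg/s
Mean residence time: t_res = M/Q_s = 4.61 kg / 0.0706111 kg/s = 65.2872 s
Geometry in SI: D = 28.0 mm → 0.028 m, h = 8.30 mm → 0.0083 m
ΔT_a = T_lim − T_in = 228.4 °C − 189.9 °C = 38.5 K
γ̇_max² = ΔT_a·ρ·cp / (η·t_res) = [38.5 × 1075 × 2137] / [2998 × 65.2872] = 451.871 s⁻²
γ̇_max = sqrt(451.871) = 21.2573 s⁻¹
Solve γ̇ = πDN/h for N: N_max = γ̇_max·h/(π·D) = 21.2573 × 0.0083 / (π × 0.028) = 2.00575 rev/s = 120.345 rpm

value=120.3 rpm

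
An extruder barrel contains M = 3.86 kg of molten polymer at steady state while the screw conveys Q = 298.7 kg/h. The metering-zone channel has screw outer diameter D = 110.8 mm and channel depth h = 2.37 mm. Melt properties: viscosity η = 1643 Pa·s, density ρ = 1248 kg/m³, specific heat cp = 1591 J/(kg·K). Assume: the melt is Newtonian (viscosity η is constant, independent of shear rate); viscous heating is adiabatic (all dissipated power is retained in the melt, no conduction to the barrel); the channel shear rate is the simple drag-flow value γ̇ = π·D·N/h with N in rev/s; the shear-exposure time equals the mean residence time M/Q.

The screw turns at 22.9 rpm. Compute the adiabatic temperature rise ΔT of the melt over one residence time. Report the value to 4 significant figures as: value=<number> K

Convert throughput: Q = 298.7 kg/h = 298.7/3600 = 0.0829722 kg/s
Mean residence time: t_res = M/Q_s = 3.86 kg / 0.0829722 kg/s = 46.5216 s
D = 110.8 mm = 0.1108 m;  h = 2.37 mm = 0.00237 m;  N = 22.9 rpm / 60 = 0.381667 rev/s
γ̇ = π·D·N / h = π · 0.1108 · 0.381667 / 0.00237 = 56.0564 s⁻¹
ΔT = η·γ̇²·t_res/(ρ·cp) = [1643 × 56.0564² × 46.5216] / [1248 × 1591] = 120.965 K

value=121.0 K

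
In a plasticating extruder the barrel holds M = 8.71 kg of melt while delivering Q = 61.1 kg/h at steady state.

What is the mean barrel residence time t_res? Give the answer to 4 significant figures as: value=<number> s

Q_s = Q / 3600 = 61.1 / 3600 = 0.0169722 kg/s
Mean residence time: t_res = M/Q_s = 8.71 kg / 0.0169722 kg/s = 513.191 s

value=513.2 s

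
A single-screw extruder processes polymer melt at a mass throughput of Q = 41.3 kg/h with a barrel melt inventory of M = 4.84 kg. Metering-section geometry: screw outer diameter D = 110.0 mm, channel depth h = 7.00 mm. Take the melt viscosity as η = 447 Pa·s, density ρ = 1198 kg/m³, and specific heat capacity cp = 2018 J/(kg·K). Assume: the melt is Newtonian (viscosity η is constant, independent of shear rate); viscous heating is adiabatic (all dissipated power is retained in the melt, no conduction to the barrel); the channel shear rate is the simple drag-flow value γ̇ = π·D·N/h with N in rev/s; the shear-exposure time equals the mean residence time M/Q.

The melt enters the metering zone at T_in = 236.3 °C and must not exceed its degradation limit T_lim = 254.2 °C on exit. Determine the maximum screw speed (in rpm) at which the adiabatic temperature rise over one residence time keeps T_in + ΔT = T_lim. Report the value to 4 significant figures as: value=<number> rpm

value=18.41 rpm

Convert throughput: Q = 41.3 kg/h = 41.3/3600 = 0.0114722 kg/s
Mean residence time: t_res = M/Q_s = 4.84 kg / 0.0114722 kg/s = 421.889 s
Convert to metres: D = 0.11 m, h = 0.007 m
ΔT_a = T_lim − T_in = 254.2 °C − 236.3 °C = 17.9 K
γ̇_max² = ΔT_a·ρ·cp/(η·t_res) = 17.9·1198·2018/(447·421.889) = 229.47 s⁻²
γ̇_max = √229.47 = 15.1483 s⁻¹
Solve γ̇ = πDN/h for N: N_max = γ̇_max·h/(π·D) = 15.1483 × 0.007 / (π × 0.11) = 0.306844 rev/s = 18.4107 rpm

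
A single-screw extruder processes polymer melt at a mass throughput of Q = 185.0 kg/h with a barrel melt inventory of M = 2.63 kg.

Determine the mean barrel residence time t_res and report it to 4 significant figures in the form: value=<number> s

Throughput in SI: Q_s = 185.0 kg/h ÷ 3600 s/h = 0.0513889 kg/s
Mean residence time: t_res = M/Q_s = 2.63 kg / 0.0513889 kg/s = 51.1784 s

value=51.18 s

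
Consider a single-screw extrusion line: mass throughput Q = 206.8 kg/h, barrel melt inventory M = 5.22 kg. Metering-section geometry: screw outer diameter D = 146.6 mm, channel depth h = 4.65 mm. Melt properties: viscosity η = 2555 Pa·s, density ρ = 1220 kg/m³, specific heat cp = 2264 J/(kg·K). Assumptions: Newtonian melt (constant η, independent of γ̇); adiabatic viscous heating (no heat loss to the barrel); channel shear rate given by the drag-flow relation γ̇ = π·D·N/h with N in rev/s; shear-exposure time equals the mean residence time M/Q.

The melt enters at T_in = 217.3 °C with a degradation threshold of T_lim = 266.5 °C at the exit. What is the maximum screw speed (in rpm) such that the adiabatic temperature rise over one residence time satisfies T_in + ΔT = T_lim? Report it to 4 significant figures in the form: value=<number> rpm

Q_s = Q / 3600 = 206.8 / 3600 = 0.0574444 kg/s
t_res = M / Q_s = 5.22 ÷ 0.0574444 = 90.8704 s
D = 146.6 mm = 0.1466 m;  h = 4.65 mm = 0.00465 m
Allowable rise: ΔT_a = T_lim − T_in = 266.5 − 217.3 = 49.2 K
γ̇_max² = ΔT_a·ρ·cp/(η·t_res) = 49.2·1220·2264/(2555·90.8704) = 585.313 s⁻²
γ̇_max = √585.313 = 24.1932 s⁻¹
N_max = γ̇_max h / (πD) = 24.1932·0.00465/(π·0.1466) = 0.244266 rev/s → ×60 = 14.656 rpm

value=14.66 rpm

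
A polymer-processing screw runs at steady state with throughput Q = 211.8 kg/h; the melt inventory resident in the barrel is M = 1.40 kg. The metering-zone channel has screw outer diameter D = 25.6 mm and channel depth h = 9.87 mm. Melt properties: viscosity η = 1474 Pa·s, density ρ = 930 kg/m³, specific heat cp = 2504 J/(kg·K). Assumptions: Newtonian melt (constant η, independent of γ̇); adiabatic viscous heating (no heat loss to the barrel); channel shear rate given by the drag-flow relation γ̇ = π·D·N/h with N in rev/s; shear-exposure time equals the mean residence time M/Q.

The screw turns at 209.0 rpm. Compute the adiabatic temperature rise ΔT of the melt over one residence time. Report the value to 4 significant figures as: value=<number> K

value=12.13 K

Throughput in SI: Q_s = 211.8 kg/h ÷ 3600 s/h = 0.0588333 kg/s
t_res = M / Q_s = 1.40 ÷ 0.0588333 = 23.796 s
Convert to SI: D = 0.0256 m, h = 0.00987 m, N = 209.0/60 = 3.48333 rev/s
γ̇ = π D N / h = (π)(0.0256)(3.48333) / 0.00987 = 28.3836 s⁻¹
ΔT = η·γ̇²·t_res/(ρ·cp) = [1474 × 28.3836² × 23.796] / [930 × 2504] = 12.1345 K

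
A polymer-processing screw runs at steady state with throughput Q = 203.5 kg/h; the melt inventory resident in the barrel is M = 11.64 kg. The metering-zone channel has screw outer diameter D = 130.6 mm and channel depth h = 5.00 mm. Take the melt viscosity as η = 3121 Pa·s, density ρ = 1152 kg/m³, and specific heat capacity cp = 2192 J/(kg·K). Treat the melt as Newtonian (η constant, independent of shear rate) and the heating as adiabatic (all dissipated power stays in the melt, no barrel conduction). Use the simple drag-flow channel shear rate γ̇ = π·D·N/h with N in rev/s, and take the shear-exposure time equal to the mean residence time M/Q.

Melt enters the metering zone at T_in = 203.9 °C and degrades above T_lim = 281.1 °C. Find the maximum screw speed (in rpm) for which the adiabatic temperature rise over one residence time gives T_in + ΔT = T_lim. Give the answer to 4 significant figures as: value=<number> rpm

value=12.73 rpm

Convert throughput: Q = 203.5 kg/h = 203.5/3600 = 0.0565278 kg/s
Mean residence time: t_res = M/Q_s = 11.64 kg / 0.0565278 kg/s = 205.916 s
Geometry in SI: D = 130.6 mm → 0.1306 m, h = 5.00 mm → 0.005 m
ΔT_a = T_lim − T_in = 281.1 − 203.9 = 77.2 K
Invert ΔT = ηγ̇²t_res/(ρcp) for γ̇: γ̇_max² = ΔT_a ρ cp / (η t_res) = 77.2·1152·2192 / (3121·205.916) = 303.337 s⁻²
γ̇_max = sqrt(303.337) = 17.4166 s⁻¹
N_max = γ̇_max h / (πD) = 17.4166·0.005/(π·0.1306) = 0.212246 rev/s → ×60 = 12.7348 rpm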